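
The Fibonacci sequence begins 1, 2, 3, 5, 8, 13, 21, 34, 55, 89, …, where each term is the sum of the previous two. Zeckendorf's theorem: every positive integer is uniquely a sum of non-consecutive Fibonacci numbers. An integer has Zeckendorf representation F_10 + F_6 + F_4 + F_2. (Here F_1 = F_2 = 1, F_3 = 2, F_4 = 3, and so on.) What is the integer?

67

F_10 + F_6 + F_4 + F_2 = 55 + 8 + 3 + 1 = 67.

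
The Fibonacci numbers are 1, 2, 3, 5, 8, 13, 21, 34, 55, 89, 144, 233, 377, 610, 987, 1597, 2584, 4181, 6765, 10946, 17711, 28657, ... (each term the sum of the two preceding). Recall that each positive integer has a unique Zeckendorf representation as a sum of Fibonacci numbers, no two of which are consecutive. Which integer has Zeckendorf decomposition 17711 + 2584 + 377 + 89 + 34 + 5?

17711 + 2584 + 377 + 89 + 34 + 5 = 20800.

20800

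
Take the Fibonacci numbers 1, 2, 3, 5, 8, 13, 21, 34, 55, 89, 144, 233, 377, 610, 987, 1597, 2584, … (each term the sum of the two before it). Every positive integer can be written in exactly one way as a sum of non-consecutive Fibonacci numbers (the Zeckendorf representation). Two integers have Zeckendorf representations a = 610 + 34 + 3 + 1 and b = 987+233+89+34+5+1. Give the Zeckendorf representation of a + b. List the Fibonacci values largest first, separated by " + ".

1597 + 377 + 21 + 2

The two numbers are 648 and 1349, so their sum is 1997.
1997 − 1597 = 400
400 − 377 = 23
23 − 21 = 2
2 − 2 = 0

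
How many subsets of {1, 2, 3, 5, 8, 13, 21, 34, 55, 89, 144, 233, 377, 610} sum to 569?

Each representation comes from the Zeckendorf form by replacing some F_k with F_{k−1} + F_{k−2} where possible.
569 = 377+144+34+13+1 = 377+144+34+8+5+1 = 377+89+55+34+13+1 = 377+144+34+8+3+2+1 = 377+144+21+13+8+5+1 = … (10 more), for 15 in all.

15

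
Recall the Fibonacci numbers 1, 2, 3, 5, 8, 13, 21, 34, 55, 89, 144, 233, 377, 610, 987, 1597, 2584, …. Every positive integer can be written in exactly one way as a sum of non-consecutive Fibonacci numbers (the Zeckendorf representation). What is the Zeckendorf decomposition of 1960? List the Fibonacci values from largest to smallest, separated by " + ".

largest Fibonacci ≤ 1960 is 1597; 1960 − 1597 = 363
largest Fibonacci ≤ 363 is 233; 363 − 233 = 130
largest Fibonacci ≤ 130 is 89; 130 − 89 = 41
largest Fibonacci ≤ 41 is 34; 41 − 34 = 7
largest Fibonacci ≤ 7 is 5; 7 − 5 = 2
largest Fibonacci ≤ 2 is 2; 2 − 2 = 0
So 1960 = 1597 + 233 + 89 + 34 + 5 + 2, with no two terms consecutive in the sequence.

1597 + 233 + 89 + 34 + 5 + 2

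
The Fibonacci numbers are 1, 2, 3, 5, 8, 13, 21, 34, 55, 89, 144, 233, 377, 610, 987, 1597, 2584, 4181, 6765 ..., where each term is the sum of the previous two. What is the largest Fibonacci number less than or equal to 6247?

4181

4181 ≤ 6247 < 6765, so the largest Fibonacci number not exceeding 6247 is 4181.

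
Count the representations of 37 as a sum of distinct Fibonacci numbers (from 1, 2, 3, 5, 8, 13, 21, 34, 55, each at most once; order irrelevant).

6

Starting from the Zeckendorf form and repeatedly splitting a term F_k into F_{k−1} + F_{k−2} (when neither is already used) reaches every representation.
37 = 34+3 = 34+2+1 = 21+13+3 = 21+13+2+1 = 21+8+5+3 = … (1 more), for 6 in all.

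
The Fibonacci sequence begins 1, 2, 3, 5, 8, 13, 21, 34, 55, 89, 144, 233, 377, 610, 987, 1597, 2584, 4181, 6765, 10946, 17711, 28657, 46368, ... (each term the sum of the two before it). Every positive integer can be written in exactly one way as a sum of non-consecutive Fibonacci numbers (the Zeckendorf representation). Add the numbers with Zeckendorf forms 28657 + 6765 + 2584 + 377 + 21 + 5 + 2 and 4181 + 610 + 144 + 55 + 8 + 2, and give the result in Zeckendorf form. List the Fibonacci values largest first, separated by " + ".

The two numbers are 38411 and 5000, so their sum is 43411.
43411: greatest Fibonacci not exceeding it is 28657, leaving 14754
14754: greatest Fibonacci not exceeding it is 10946, leaving 3808
3808: greatest Fibonacci not exceeding it is 2584, leaving 1224
1224: greatest Fibonacci not exceeding it is 987, leaving 237
237: greatest Fibonacci not exceeding it is 233, leaving 4
4: greatest Fibonacci not exceeding it is 3, leaving 1
1: greatest Fibonacci not exceeding it is 1, leaving 0

28657 + 10946 + 2584 + 987 + 233 + 3 + 1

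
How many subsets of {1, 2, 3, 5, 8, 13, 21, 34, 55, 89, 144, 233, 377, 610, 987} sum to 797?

16

Starting from the Zeckendorf form and repeatedly splitting a term F_k into F_{k−1} + F_{k−2} (when neither is already used) reaches every representation.
797 = 610+144+34+8+1 = 610+144+34+5+3+1 = 610+144+21+13+8+1 = … (13 more), for 16 in all.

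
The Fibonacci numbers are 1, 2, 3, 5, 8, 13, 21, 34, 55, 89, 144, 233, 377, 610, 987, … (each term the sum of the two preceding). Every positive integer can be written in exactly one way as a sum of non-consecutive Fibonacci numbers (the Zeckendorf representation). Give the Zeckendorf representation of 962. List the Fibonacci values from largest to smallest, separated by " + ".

610 + 233 + 89 + 21 + 8 + 1

subtract 610 from 962: 352 remains
subtract 233 from 352: 119 remains
subtract 89 from 119: 30 remains
subtract 21 from 30: 9 remains
subtract 8 from 9: 1 remains
subtract 1 from 1: 0 remains
So 962 = 610 + 233 + 89 + 21 + 8 + 1, with no two terms consecutive in the sequence.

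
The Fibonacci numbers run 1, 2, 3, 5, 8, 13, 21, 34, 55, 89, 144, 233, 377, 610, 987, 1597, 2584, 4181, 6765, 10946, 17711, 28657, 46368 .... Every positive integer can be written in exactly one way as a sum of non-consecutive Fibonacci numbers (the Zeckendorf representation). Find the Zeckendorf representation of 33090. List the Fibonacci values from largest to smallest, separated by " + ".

28657 + 4181 + 233 + 13 + 5 + 1

Repeatedly subtract the largest Fibonacci number that fits:
take 28657 (≤ 33090); 33090 − 28657 = 4433
take 4181 (≤ 4433); 4433 − 4181 = 252
take 233 (≤ 252); 252 − 233 = 19
take 13 (≤ 19); 19 − 13 = 6
take 5 (≤ 6); 6 − 5 = 1
take 1 (≤ 1); 1 − 1 = 0
So 33090 = 28657 + 4181 + 233 + 13 + 5 + 1, with no two terms consecutive in the sequence.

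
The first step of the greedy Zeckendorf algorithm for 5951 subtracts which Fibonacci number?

4181 ≤ 5951 < 6765, so the largest Fibonacci number not exceeding 5951 is 4181.

4181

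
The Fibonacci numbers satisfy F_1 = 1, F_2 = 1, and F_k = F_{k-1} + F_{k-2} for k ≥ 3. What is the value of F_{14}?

Iterating the recurrence up to F_{7} = 13 and F_{6} = 8:
F_{8} = F_{7} + F_{6} = 13 + 8 = 21
F_{9} = F_{8} + F_{7} = 21 + 13 = 34
F_{10} = F_{9} + F_{8} = 34 + 21 = 55
F_{11} = F_{10} + F_{9} = 55 + 34 = 89
F_{12} = F_{11} + F_{10} = 89 + 55 = 144
F_{13} = F_{12} + F_{11} = 144 + 89 = 233
F_{14} = F_{13} + F_{12} = 233 + 144 = 377

377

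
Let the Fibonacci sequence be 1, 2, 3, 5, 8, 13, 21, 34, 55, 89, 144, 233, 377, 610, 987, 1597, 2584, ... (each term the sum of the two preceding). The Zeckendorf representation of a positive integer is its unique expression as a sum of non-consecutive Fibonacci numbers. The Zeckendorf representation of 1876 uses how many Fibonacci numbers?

subtract 1597 from 1876: 279 remains
subtract 233 from 279: 46 remains
subtract 34 from 46: 12 remains
subtract 8 from 12: 4 remains
subtract 3 from 4: 1 remains
subtract 1 from 1: 0 remains
1876 = 1597 + 233 + 34 + 8 + 3 + 1, which has 6 terms.

6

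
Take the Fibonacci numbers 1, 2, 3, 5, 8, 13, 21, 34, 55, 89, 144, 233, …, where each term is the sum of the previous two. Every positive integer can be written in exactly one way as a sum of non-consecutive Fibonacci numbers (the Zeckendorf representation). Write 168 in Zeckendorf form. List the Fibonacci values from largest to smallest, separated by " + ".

168 − 144 = 24
24 − 21 = 3
3 − 3 = 0
So 168 = 144 + 21 + 3, with no two terms consecutive in the sequence.

144 + 21 + 3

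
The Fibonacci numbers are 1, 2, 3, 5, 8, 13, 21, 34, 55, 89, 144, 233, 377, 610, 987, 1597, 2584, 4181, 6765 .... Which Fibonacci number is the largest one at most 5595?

4181

4181 ≤ 5595 < 6765, so the largest Fibonacci number not exceeding 5595 is 4181.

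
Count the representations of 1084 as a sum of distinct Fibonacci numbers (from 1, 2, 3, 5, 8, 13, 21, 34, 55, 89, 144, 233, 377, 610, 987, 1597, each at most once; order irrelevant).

27

Each representation comes from the Zeckendorf form by replacing some F_k with F_{k−1} + F_{k−2} where possible.
1084 = 987+89+8 = 987+89+5+3 = 987+55+34+8 = … (24 more), for 27 in all.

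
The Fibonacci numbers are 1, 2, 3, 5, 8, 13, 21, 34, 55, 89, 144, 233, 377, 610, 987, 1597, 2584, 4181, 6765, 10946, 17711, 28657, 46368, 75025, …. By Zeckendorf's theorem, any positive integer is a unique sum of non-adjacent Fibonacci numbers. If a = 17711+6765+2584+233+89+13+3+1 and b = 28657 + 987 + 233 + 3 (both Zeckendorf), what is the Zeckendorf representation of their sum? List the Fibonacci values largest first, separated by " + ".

The two numbers are 27399 and 29880, so their sum is 57279.
57279: greatest Fibonacci not exceeding it is 46368, leaving 10911
10911: greatest Fibonacci not exceeding it is 6765, leaving 4146
4146: greatest Fibonacci not exceeding it is 2584, leaving 1562
1562: greatest Fibonacci not exceeding it is 987, leaving 575
575: greatest Fibonacci not exceeding it is 377, leaving 198
198: greatest Fibonacci not exceeding it is 144, leaving 54
54: greatest Fibonacci not exceeding it is 34, leaving 20
20: greatest Fibonacci not exceeding it is 13, leaving 7
7: greatest Fibonacci not exceeding it is 5, leaving 2
2: greatest Fibonacci not exceeding it is 2, leaving 0

46368 + 6765 + 2584 + 987 + 377 + 144 + 34 + 13 + 5 + 2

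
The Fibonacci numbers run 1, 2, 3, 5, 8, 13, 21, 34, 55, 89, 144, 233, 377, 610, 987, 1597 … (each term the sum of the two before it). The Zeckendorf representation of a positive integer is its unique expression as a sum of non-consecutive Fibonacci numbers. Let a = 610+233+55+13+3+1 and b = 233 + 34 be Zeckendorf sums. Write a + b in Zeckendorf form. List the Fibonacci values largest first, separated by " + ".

987 + 144 + 34 + 13 + 3 + 1

The two numbers are 915 and 267, so their sum is 1182.
Greedily peel off the largest Fibonacci term at each step:
1182 − 987 = 195
195 − 144 = 51
51 − 34 = 17
17 − 13 = 4
4 − 3 = 1
1 − 1 = 0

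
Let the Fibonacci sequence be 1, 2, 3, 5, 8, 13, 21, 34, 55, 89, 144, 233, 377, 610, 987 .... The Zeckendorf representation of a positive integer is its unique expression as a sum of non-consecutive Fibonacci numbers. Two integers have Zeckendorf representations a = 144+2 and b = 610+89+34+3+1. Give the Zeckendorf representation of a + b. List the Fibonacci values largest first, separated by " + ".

610 + 233 + 34 + 5 + 1

The two numbers are 146 and 737, so their sum is 883.
Repeatedly subtract the largest Fibonacci number that fits:
largest Fibonacci ≤ 883 is 610; 883 − 610 = 273
largest Fibonacci ≤ 273 is 233; 273 − 233 = 40
largest Fibonacci ≤ 40 is 34; 40 − 34 = 6
largest Fibonacci ≤ 6 is 5; 6 − 5 = 1
largest Fibonacci ≤ 1 is 1; 1 − 1 = 0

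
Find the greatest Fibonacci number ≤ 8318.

6765 ≤ 8318 < 10946, so the largest Fibonacci number not exceeding 8318 is 6765.

6765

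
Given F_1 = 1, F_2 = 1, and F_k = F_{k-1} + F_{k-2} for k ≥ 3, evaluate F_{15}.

610

Iterating the recurrence up to F_{10} = 55 and F_{9} = 34:
F_{11} = F_{10} + F_{9} = 55 + 34 = 89
F_{12} = F_{11} + F_{10} = 89 + 55 = 144
F_{13} = F_{12} + F_{11} = 144 + 89 = 233
F_{14} = F_{13} + F_{12} = 233 + 144 = 377
F_{15} = F_{14} + F_{13} = 377 + 233 = 610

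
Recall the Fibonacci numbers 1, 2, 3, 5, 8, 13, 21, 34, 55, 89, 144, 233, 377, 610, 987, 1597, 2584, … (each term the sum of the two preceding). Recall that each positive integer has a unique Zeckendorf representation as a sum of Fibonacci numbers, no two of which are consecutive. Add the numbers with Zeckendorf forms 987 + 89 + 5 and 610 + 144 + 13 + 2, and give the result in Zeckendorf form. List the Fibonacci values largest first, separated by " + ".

The two numbers are 1081 and 769, so their sum is 1850.
1850 − 1597 = 253
253 − 233 = 20
20 − 13 = 7
7 − 5 = 2
2 − 2 = 0

1597 + 233 + 13 + 5 + 2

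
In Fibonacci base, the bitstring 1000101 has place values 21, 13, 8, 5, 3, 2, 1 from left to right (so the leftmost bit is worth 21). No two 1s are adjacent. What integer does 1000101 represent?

Summing the place values of the 1 bits: 21 + 3 + 1 = 25.

25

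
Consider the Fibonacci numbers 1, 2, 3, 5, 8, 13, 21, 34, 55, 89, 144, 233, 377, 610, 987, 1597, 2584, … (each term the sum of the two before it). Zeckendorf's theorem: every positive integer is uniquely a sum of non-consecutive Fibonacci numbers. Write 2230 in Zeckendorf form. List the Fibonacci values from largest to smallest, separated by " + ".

take 1597 (≤ 2230); 2230 − 1597 = 633
take 610 (≤ 633); 633 − 610 = 23
take 21 (≤ 23); 23 − 21 = 2
take 2 (≤ 2); 2 − 2 = 0
So 2230 = 1597 + 610 + 21 + 2, with no two terms consecutive in the sequence.

1597 + 610 + 21 + 2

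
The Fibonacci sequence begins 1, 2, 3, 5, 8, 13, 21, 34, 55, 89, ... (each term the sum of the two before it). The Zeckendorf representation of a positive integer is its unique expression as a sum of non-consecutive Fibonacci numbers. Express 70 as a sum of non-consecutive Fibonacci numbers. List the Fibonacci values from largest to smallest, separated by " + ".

70 − 55 = 15
15 − 13 = 2
2 − 2 = 0
So 70 = 55 + 13 + 2, with no two terms consecutive in the sequence.

55 + 13 + 2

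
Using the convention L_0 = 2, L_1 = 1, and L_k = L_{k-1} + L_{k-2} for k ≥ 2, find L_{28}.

Iterating the recurrence up to L_{20} = 15127 and L_{19} = 9349:
L_{21} = L_{20} + L_{19} = 15127 + 9349 = 24476
L_{22} = L_{21} + L_{20} = 24476 + 15127 = 39603
L_{23} = L_{22} + L_{21} = 39603 + 24476 = 64079
L_{24} = L_{23} + L_{22} = 64079 + 39603 = 103682
L_{25} = L_{24} + L_{23} = 103682 + 64079 = 167761
L_{26} = L_{25} + L_{24} = 167761 + 103682 = 271443
L_{27} = L_{26} + L_{25} = 271443 + 167761 = 439204
L_{28} = L_{27} + L_{26} = 439204 + 271443 = 710647

710647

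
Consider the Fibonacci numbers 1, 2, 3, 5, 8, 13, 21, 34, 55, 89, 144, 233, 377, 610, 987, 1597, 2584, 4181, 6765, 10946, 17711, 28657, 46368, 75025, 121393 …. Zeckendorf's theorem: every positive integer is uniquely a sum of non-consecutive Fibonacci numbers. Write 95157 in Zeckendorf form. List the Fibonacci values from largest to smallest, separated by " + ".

75025 + 17711 + 1597 + 610 + 144 + 55 + 13 + 2

Repeatedly subtract the largest Fibonacci number that fits:
95157: greatest Fibonacci not exceeding it is 75025, leaving 20132
20132: greatest Fibonacci not exceeding it is 17711, leaving 2421
2421: greatest Fibonacci not exceeding it is 1597, leaving 824
824: greatest Fibonacci not exceeding it is 610, leaving 214
214: greatest Fibonacci not exceeding it is 144, leaving 70
70: greatest Fibonacci not exceeding it is 55, leaving 15
15: greatest Fibonacci not exceeding it is 13, leaving 2
2: greatest Fibonacci not exceeding it is 2, leaving 0
So 95157 = 75025 + 17711 + 1597 + 610 + 144 + 55 + 13 + 2, with no two terms consecutive in the sequence.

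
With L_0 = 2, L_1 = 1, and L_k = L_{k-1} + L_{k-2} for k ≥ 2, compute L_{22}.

Iterating the recurrence up to L_{18} = 5778 and L_{17} = 3571:
L_{19} = L_{18} + L_{17} = 5778 + 3571 = 9349
L_{20} = L_{19} + L_{18} = 9349 + 5778 = 15127
L_{21} = L_{20} + L_{19} = 15127 + 9349 = 24476
L_{22} = L_{21} + L_{20} = 24476 + 15127 = 39603

39603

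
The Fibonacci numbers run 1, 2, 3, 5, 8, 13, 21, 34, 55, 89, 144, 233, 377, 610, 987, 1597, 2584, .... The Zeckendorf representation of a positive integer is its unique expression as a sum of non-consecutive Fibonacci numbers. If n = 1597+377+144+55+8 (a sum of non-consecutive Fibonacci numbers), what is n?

2181

1597+377+144+55+8 = 2181.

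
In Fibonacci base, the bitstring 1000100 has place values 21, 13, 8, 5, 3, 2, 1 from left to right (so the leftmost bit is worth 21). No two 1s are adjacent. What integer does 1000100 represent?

Summing the place values of the 1 bits: 21 + 3 = 24.

24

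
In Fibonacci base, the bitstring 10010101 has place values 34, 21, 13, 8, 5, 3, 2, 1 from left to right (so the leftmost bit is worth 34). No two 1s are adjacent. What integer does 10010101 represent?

Summing the place values of the 1 bits: 34 + 8 + 3 + 1 = 46.

46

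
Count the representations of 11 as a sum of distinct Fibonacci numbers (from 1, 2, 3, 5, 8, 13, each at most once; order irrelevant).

3

11 = 8+3 = 8+2+1 = 5+3+2+1 — 3 representations.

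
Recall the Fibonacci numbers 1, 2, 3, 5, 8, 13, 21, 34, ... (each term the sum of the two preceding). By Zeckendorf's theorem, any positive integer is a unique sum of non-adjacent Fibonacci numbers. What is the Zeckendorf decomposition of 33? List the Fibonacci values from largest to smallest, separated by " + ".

Greedy algorithm:
33 − 21 = 12
12 − 8 = 4
4 − 3 = 1
1 − 1 = 0
So 33 = 21 + 8 + 3 + 1, with no two terms consecutive in the sequence.

21 + 8 + 3 + 1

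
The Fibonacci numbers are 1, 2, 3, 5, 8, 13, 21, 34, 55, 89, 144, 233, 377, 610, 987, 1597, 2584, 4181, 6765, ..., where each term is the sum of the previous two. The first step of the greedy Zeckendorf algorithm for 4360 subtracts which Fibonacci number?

4181 ≤ 4360 < 6765, so the largest Fibonacci number not exceeding 4360 is 4181.

4181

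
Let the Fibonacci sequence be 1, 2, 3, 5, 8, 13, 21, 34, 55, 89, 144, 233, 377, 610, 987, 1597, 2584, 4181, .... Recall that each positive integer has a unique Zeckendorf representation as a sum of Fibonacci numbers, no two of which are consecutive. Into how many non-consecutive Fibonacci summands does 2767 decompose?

4

Greedy algorithm:
2584 ≤ 2767 < 4181, so take 2584; remainder 183
144 ≤ 183 < 233, so take 144; remainder 39
34 ≤ 39 < 55, so take 34; remainder 5
5 ≤ 5 < 8, so take 5; remainder 0
2767 = 2584 + 144 + 34 + 5, which has 4 terms.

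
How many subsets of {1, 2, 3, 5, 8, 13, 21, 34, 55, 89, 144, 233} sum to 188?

188 = 144+34+8+2 = 144+34+5+3+2 = 144+21+13+8+2 = 89+55+34+8+2 = 144+21+13+5+3+2 = … (3 more), for 8 in all.

8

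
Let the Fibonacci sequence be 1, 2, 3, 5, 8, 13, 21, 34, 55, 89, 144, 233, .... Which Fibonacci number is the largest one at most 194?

144 ≤ 194 < 233, so the largest Fibonacci number not exceeding 194 is 144.

144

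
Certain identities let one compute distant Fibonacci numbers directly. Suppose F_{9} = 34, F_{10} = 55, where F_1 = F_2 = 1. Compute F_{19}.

4181

By the addition formula F_{m+n} = F_m F_{n+1} + F_{m−1} F_n with m=10, n=9: F_{19} = 55·55 + 34·34 = 3025 + 1156 = 4181.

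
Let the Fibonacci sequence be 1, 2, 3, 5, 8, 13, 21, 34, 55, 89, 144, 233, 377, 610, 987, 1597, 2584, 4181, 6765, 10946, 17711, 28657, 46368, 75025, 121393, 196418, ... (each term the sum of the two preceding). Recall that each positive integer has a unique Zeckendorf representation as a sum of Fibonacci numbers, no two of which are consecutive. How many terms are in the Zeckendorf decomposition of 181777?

181777 − 121393 = 60384
60384 − 46368 = 14016
14016 − 10946 = 3070
3070 − 2584 = 486
486 − 377 = 109
109 − 89 = 20
20 − 13 = 7
7 − 5 = 2
2 − 2 = 0
181777 = 121393 + 46368 + 10946 + 2584 + 377 + 89 + 13 + 5 + 2, which has 9 terms.

9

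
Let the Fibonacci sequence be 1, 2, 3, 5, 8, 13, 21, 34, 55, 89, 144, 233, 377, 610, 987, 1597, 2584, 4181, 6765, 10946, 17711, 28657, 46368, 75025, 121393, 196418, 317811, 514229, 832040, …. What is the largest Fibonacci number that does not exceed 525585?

514229

514229 ≤ 525585 < 832040, so the largest Fibonacci number not exceeding 525585 is 514229.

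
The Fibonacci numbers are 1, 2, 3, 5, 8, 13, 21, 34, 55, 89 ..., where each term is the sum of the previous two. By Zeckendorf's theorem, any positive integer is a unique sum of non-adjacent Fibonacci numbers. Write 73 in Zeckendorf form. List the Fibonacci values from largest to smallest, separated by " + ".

55 + 13 + 5

73 − 55 = 18
18 − 13 = 5
5 − 5 = 0
So 73 = 55 + 13 + 5, with no two terms consecutive in the sequence.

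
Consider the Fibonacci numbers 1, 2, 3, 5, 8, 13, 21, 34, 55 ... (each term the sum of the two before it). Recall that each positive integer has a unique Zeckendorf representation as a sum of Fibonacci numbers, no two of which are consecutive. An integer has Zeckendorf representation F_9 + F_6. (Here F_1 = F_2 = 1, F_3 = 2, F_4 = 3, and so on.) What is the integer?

F_9 + F_6 = 34 + 8 = 42.

42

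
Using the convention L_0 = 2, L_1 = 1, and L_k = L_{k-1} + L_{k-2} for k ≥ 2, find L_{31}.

3010349

Iterating the recurrence up to L_{26} = 271443 and L_{25} = 167761:
L_{27} = L_{26} + L_{25} = 271443 + 167761 = 439204
L_{28} = L_{27} + L_{26} = 439204 + 271443 = 710647
L_{29} = L_{28} + L_{27} = 710647 + 439204 = 1149851
L_{30} = L_{29} + L_{28} = 1149851 + 710647 = 1860498
L_{31} = L_{30} + L_{29} = 1860498 + 1149851 = 3010349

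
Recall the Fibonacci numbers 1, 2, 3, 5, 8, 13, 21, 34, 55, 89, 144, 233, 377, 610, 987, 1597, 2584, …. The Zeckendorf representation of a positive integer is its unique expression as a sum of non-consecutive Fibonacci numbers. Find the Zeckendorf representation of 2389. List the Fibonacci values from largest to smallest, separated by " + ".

Greedy algorithm:
largest Fibonacci ≤ 2389 is 1597; 2389 − 1597 = 792
largest Fibonacci ≤ 792 is 610; 792 − 610 = 182
largest Fibonacci ≤ 182 is 144; 182 − 144 = 38
largest Fibonacci ≤ 38 is 34; 38 − 34 = 4
largest Fibonacci ≤ 4 is 3; 4 − 3 = 1
largest Fibonacci ≤ 1 is 1; 1 − 1 = 0
So 2389 = 1597 + 610 + 144 + 34 + 3 + 1, with no two terms consecutive in the sequence.

1597 + 610 + 144 + 34 + 3 + 1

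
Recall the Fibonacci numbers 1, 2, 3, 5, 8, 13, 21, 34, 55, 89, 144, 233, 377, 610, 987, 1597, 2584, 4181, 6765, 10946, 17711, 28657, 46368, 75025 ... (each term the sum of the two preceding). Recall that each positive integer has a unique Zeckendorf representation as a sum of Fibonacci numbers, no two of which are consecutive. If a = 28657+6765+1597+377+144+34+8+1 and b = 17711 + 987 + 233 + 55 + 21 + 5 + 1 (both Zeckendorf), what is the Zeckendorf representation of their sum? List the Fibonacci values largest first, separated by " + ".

The two numbers are 37583 and 19013, so their sum is 56596.
56596 − 46368 = 10228
10228 − 6765 = 3463
3463 − 2584 = 879
879 − 610 = 269
269 − 233 = 36
36 − 34 = 2
2 − 2 = 0

46368 + 6765 + 2584 + 610 + 233 + 34 + 2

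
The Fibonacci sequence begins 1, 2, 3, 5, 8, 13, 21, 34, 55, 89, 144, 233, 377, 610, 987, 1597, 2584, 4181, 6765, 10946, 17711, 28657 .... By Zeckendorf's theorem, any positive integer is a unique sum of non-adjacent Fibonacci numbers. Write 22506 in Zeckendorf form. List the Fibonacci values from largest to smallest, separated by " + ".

17711 + 4181 + 610 + 3 + 1

take 17711 (≤ 22506); 22506 − 17711 = 4795
take 4181 (≤ 4795); 4795 − 4181 = 614
take 610 (≤ 614); 614 − 610 = 4
take 3 (≤ 4); 4 − 3 = 1
take 1 (≤ 1); 1 − 1 = 0
So 22506 = 17711 + 4181 + 610 + 3 + 1, with no two terms consecutive in the sequence.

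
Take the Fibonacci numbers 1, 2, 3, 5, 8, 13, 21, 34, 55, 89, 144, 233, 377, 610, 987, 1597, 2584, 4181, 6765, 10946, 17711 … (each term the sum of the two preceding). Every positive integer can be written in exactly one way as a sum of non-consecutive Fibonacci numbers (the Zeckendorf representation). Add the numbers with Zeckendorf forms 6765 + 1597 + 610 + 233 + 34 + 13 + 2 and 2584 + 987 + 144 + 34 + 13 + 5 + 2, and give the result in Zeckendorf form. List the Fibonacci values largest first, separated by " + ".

10946 + 1597 + 377 + 89 + 13 + 1

The two numbers are 9254 and 3769, so their sum is 13023.
13023 − 10946 = 2077
2077 − 1597 = 480
480 − 377 = 103
103 − 89 = 14
14 − 13 = 1
1 − 1 = 0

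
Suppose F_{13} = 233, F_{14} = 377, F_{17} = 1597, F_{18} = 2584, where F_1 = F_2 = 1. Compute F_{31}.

1346269

By the addition formula F_{m+n} = F_m F_{n+1} + F_{m−1} F_n with m=14, n=17: F_{31} = 377·2584 + 233·1597 = 974168 + 372101 = 1346269.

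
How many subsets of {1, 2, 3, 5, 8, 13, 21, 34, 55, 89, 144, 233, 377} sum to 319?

8

Starting from the Zeckendorf form and repeatedly splitting a term F_k into F_{k−1} + F_{k−2} (when neither is already used) reaches every representation.
319 = 233+55+21+8+2 = 233+55+21+5+3+2 = 144+89+55+21+8+2 = 233+55+13+8+5+3+2 = … (4 more), for 8 in all.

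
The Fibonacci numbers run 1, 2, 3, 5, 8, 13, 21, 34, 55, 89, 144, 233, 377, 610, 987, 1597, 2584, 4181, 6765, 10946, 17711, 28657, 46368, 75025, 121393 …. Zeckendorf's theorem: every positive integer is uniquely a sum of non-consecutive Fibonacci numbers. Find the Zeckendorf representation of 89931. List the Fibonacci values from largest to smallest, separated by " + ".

largest Fibonacci ≤ 89931 is 75025; 89931 − 75025 = 14906
largest Fibonacci ≤ 14906 is 10946; 14906 − 10946 = 3960
largest Fibonacci ≤ 3960 is 2584; 3960 − 2584 = 1376
largest Fibonacci ≤ 1376 is 987; 1376 − 987 = 389
largest Fibonacci ≤ 389 is 377; 389 − 377 = 12
largest Fibonacci ≤ 12 is 8; 12 − 8 = 4
largest Fibonacci ≤ 4 is 3; 4 − 3 = 1
largest Fibonacci ≤ 1 is 1; 1 − 1 = 0
So 89931 = 75025 + 10946 + 2584 + 987 + 377 + 8 + 3 + 1, with no two terms consecutive in the sequence.

75025 + 10946 + 2584 + 987 + 377 + 8 + 3 + 1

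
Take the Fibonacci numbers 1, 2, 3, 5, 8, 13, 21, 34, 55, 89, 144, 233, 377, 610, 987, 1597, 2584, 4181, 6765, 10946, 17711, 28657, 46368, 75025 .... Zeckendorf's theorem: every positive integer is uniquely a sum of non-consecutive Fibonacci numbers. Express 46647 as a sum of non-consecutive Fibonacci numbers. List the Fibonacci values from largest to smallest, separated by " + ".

subtract 46368 from 46647: 279 remains
subtract 233 from 279: 46 remains
subtract 34 from 46: 12 remains
subtract 8 from 12: 4 remains
subtract 3 from 4: 1 remains
subtract 1 from 1: 0 remains
So 46647 = 46368 + 233 + 34 + 8 + 3 + 1, with no two terms consecutive in the sequence.

46368 + 233 + 34 + 8 + 3 + 1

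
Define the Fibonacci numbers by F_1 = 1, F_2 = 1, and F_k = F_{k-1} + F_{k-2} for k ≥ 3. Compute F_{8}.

F_{2} = F_{1} + F_{0} = 1 + 0 = 1
F_{3} = F_{2} + F_{1} = 1 + 1 = 2
F_{4} = F_{3} + F_{2} = 2 + 1 = 3
F_{5} = F_{4} + F_{3} = 3 + 2 = 5
F_{6} = F_{5} + F_{4} = 5 + 3 = 8
F_{7} = F_{6} + F_{5} = 8 + 5 = 13
F_{8} = F_{7} + F_{6} = 13 + 8 = 21

21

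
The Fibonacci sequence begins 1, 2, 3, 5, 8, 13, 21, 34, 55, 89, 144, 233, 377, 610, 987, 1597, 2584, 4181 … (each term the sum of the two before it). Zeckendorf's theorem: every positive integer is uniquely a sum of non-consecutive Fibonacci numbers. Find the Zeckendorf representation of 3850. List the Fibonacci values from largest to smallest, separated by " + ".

Greedily peel off the largest Fibonacci term at each step:
3850 − 2584 = 1266
1266 − 987 = 279
279 − 233 = 46
46 − 34 = 12
12 − 8 = 4
4 − 3 = 1
1 − 1 = 0
So 3850 = 2584 + 987 + 233 + 34 + 8 + 3 + 1, with no two terms consecutive in the sequence.

2584 + 987 + 233 + 34 + 8 + 3 + 1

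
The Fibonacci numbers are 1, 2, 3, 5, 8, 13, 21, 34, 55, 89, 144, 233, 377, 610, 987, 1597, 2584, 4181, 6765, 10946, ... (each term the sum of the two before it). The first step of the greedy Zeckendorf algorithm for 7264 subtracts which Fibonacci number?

6765 ≤ 7264 < 10946, so the largest Fibonacci number not exceeding 7264 is 6765.

6765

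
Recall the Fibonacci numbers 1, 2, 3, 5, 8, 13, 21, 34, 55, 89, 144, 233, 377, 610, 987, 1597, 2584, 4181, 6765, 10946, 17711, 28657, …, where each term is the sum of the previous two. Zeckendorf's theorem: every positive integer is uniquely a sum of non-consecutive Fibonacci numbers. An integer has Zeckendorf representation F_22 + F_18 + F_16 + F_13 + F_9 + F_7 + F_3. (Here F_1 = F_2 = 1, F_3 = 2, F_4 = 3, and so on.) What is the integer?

F_22 + F_18 + F_16 + F_13 + F_9 + F_7 + F_3 = 17711 + 2584 + 987 + 233 + 34 + 13 + 2 = 21564.

21564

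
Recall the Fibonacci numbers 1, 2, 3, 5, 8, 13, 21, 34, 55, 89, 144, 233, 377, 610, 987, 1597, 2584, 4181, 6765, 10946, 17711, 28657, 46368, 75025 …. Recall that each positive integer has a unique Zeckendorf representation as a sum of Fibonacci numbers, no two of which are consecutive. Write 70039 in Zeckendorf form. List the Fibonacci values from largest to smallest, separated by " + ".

70039 − 46368 = 23671
23671 − 17711 = 5960
5960 − 4181 = 1779
1779 − 1597 = 182
182 − 144 = 38
38 − 34 = 4
4 − 3 = 1
1 − 1 = 0
So 70039 = 46368 + 17711 + 4181 + 1597 + 144 + 34 + 3 + 1, with no two terms consecutive in the sequence.

46368 + 17711 + 4181 + 1597 + 144 + 34 + 3 + 1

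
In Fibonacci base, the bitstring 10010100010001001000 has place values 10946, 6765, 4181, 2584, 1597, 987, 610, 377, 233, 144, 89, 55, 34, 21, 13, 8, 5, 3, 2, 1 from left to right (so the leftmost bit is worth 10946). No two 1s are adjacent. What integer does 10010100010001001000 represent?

14687

Summing the place values of the 1 bits: 10946 + 2584 + 987 + 144 + 21 + 5 = 14687.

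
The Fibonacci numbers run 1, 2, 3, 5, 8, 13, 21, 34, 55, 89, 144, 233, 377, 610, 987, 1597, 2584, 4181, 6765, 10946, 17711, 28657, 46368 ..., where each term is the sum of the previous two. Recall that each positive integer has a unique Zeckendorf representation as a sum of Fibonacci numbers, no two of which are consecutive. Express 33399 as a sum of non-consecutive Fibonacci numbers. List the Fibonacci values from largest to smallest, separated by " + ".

28657 + 4181 + 377 + 144 + 34 + 5 + 1

33399: greatest Fibonacci not exceeding it is 28657, leaving 4742
4742: greatest Fibonacci not exceeding it is 4181, leaving 561
561: greatest Fibonacci not exceeding it is 377, leaving 184
184: greatest Fibonacci not exceeding it is 144, leaving 40
40: greatest Fibonacci not exceeding it is 34, leaving 6
6: greatest Fibonacci not exceeding it is 5, leaving 1
1: greatest Fibonacci not exceeding it is 1, leaving 0
So 33399 = 28657 + 4181 + 377 + 144 + 34 + 5 + 1, with no two terms consecutive in the sequence.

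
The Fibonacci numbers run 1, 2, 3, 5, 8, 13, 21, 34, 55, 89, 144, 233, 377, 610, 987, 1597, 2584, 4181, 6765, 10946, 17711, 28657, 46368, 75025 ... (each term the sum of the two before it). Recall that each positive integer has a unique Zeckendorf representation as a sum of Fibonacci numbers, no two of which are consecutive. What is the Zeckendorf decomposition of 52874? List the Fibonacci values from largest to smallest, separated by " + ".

46368 + 4181 + 1597 + 610 + 89 + 21 + 8

Repeatedly subtract the largest Fibonacci number that fits:
46368 ≤ 52874 < 75025, so take 46368; remainder 6506
4181 ≤ 6506 < 6765, so take 4181; remainder 2325
1597 ≤ 2325 < 2584, so take 1597; remainder 728
610 ≤ 728 < 987, so take 610; remainder 118
89 ≤ 118 < 144, so take 89; remainder 29
21 ≤ 29 < 34, so take 21; remainder 8
8 ≤ 8 < 13, so take 8; remainder 0
So 52874 = 46368 + 4181 + 1597 + 610 + 89 + 21 + 8, with no two terms consecutive in the sequence.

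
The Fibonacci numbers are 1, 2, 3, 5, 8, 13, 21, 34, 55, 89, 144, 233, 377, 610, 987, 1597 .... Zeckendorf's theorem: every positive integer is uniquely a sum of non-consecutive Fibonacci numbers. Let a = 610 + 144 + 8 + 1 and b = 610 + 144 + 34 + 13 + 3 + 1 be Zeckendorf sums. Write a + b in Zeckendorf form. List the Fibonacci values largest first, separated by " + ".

987 + 377 + 144 + 55 + 5

The two numbers are 763 and 805, so their sum is 1568.
Greedily peel off the largest Fibonacci term at each step:
1568 − 987 = 581
581 − 377 = 204
204 − 144 = 60
60 − 55 = 5
5 − 5 = 0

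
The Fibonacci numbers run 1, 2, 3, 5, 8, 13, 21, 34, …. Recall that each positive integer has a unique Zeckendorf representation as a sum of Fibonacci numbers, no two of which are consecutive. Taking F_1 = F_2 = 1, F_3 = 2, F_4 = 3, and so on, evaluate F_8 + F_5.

F_8 + F_5 = 21 + 5 = 26.

26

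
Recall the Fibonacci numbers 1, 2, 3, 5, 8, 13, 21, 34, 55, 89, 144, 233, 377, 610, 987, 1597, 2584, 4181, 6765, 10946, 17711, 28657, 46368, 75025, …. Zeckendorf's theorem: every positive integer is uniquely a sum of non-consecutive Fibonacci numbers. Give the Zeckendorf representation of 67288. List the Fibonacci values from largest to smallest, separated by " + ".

Repeatedly subtract the largest Fibonacci number that fits:
46368 ≤ 67288 < 75025, so take 46368; remainder 20920
17711 ≤ 20920 < 28657, so take 17711; remainder 3209
2584 ≤ 3209 < 4181, so take 2584; remainder 625
610 ≤ 625 < 987, so take 610; remainder 15
13 ≤ 15 < 21, so take 13; remainder 2
2 ≤ 2 < 3, so take 2; remainder 0
So 67288 = 46368 + 17711 + 2584 + 610 + 13 + 2, with no two terms consecutive in the sequence.

46368 + 17711 + 2584 + 610 + 13 + 2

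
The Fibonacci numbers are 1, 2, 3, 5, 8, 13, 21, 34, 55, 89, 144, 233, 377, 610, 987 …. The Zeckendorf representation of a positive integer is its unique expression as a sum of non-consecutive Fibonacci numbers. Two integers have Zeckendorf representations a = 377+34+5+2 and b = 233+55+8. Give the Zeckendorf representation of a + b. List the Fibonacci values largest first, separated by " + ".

The two numbers are 418 and 296, so their sum is 714.
Repeatedly subtract the largest Fibonacci number that fits:
take 610 (≤ 714); 714 − 610 = 104
take 89 (≤ 104); 104 − 89 = 15
take 13 (≤ 15); 15 − 13 = 2
take 2 (≤ 2); 2 − 2 = 0

610 + 89 + 13 + 2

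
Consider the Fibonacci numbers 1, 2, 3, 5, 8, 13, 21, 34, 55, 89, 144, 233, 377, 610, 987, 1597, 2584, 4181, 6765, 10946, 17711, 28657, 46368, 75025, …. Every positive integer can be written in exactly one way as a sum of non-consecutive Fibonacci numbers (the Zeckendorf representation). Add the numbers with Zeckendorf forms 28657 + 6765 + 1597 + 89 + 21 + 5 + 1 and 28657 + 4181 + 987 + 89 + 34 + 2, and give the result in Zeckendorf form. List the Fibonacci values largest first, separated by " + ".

46368 + 17711 + 6765 + 233 + 8

The two numbers are 37135 and 33950, so their sum is 71085.
Repeatedly subtract the largest Fibonacci number that fits:
take 46368 (≤ 71085); 71085 − 46368 = 24717
take 17711 (≤ 24717); 24717 − 17711 = 7006
take 6765 (≤ 7006); 7006 − 6765 = 241
take 233 (≤ 241); 241 − 233 = 8
take 8 (≤ 8); 8 − 8 = 0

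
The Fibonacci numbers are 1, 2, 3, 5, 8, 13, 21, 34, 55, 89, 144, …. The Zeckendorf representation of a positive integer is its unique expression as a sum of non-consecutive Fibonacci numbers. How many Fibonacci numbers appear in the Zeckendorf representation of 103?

103: greatest Fibonacci not exceeding it is 89, leaving 14
14: greatest Fibonacci not exceeding it is 13, leaving 1
1: greatest Fibonacci not exceeding it is 1, leaving 0
103 = 89 + 13 + 1, which has 3 terms.

3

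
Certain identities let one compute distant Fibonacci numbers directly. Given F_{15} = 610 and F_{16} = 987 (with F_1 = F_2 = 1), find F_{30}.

By the doubling identity F_{2k} = F_k(2F_{k+1} − F_k): F_{30} = 610·(2·987 − 610) = 610·1364 = 832040.

832040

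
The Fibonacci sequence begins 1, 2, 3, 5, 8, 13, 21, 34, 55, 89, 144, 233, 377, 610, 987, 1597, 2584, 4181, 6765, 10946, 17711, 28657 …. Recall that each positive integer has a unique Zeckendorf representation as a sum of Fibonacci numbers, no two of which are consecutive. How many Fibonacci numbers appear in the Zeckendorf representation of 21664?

5

Greedily peel off the largest Fibonacci term at each step:
21664 − 17711 = 3953
3953 − 2584 = 1369
1369 − 987 = 382
382 − 377 = 5
5 − 5 = 0
21664 = 17711 + 2584 + 987 + 377 + 5, which has 5 terms.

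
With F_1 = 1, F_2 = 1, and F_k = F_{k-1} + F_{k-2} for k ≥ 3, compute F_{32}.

2178309

Iterating the recurrence up to F_{26} = 121393 and F_{25} = 75025:
F_{27} = F_{26} + F_{25} = 121393 + 75025 = 196418
F_{28} = F_{27} + F_{26} = 196418 + 121393 = 317811
F_{29} = F_{28} + F_{27} = 317811 + 196418 = 514229
F_{30} = F_{29} + F_{28} = 514229 + 317811 = 832040
F_{31} = F_{30} + F_{29} = 832040 + 514229 = 1346269
F_{32} = F_{31} + F_{30} = 1346269 + 832040 = 2178309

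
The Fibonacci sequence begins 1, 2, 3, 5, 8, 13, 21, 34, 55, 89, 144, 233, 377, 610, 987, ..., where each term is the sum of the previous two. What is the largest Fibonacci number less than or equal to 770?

610

610 ≤ 770 < 987, so the largest Fibonacci number not exceeding 770 is 610.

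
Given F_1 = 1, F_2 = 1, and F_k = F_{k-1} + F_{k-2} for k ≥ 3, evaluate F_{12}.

Iterating the recurrence up to F_{4} = 3 and F_{3} = 2:
F_{5} = F_{4} + F_{3} = 3 + 2 = 5
F_{6} = F_{5} + F_{4} = 5 + 3 = 8
F_{7} = F_{6} + F_{5} = 8 + 5 = 13
F_{8} = F_{7} + F_{6} = 13 + 8 = 21
F_{9} = F_{8} + F_{7} = 21 + 13 = 34
F_{10} = F_{9} + F_{8} = 34 + 21 = 55
F_{11} = F_{10} + F_{9} = 55 + 34 = 89
F_{12} = F_{11} + F_{10} = 89 + 55 = 144

144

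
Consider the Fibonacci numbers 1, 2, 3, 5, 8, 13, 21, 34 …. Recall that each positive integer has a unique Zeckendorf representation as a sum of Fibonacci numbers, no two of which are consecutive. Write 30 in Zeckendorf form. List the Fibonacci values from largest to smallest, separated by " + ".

Repeatedly subtract the largest Fibonacci number that fits:
30: greatest Fibonacci not exceeding it is 21, leaving 9
9: greatest Fibonacci not exceeding it is 8, leaving 1
1: greatest Fibonacci not exceeding it is 1, leaving 0
So 30 = 21 + 8 + 1, with no two terms consecutive in the sequence.

21 + 8 + 1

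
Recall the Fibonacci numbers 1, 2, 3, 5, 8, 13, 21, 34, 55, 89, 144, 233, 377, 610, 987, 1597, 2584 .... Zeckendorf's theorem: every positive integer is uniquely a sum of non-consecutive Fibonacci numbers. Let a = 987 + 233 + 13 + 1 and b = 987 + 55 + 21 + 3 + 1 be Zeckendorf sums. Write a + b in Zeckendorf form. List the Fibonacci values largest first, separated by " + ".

The two numbers are 1234 and 1067, so their sum is 2301.
Greedy algorithm:
take 1597 (≤ 2301); 2301 − 1597 = 704
take 610 (≤ 704); 704 − 610 = 94
take 89 (≤ 94); 94 − 89 = 5
take 5 (≤ 5); 5 − 5 = 0

1597 + 610 + 89 + 5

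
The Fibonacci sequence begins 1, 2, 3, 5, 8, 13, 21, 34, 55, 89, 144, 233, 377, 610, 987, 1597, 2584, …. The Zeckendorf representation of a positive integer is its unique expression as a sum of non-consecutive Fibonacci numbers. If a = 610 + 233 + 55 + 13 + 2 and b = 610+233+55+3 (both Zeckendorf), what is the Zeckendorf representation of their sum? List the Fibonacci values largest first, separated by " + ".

The two numbers are 913 and 901, so their sum is 1814.
take 1597 (≤ 1814); 1814 − 1597 = 217
take 144 (≤ 217); 217 − 144 = 73
take 55 (≤ 73); 73 − 55 = 18
take 13 (≤ 18); 18 − 13 = 5
take 5 (≤ 5); 5 − 5 = 0

1597 + 144 + 55 + 13 + 5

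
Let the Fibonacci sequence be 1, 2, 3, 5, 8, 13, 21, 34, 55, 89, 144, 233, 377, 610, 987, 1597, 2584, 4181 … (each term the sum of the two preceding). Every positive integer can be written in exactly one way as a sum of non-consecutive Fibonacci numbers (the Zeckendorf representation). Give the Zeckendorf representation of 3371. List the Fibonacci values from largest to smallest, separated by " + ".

Repeatedly subtract the largest Fibonacci number that fits:
3371 − 2584 = 787
787 − 610 = 177
177 − 144 = 33
33 − 21 = 12
12 − 8 = 4
4 − 3 = 1
1 − 1 = 0
So 3371 = 2584 + 610 + 144 + 21 + 8 + 3 + 1, with no two terms consecutive in the sequence.

2584 + 610 + 144 + 21 + 8 + 3 + 1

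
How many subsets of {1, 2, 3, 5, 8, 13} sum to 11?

Starting from the Zeckendorf form and repeatedly splitting a term F_k into F_{k−1} + F_{k−2} (when neither is already used) reaches every representation.
11 = 8+3 = 8+2+1 = 5+3+2+1 — 3 representations.

3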